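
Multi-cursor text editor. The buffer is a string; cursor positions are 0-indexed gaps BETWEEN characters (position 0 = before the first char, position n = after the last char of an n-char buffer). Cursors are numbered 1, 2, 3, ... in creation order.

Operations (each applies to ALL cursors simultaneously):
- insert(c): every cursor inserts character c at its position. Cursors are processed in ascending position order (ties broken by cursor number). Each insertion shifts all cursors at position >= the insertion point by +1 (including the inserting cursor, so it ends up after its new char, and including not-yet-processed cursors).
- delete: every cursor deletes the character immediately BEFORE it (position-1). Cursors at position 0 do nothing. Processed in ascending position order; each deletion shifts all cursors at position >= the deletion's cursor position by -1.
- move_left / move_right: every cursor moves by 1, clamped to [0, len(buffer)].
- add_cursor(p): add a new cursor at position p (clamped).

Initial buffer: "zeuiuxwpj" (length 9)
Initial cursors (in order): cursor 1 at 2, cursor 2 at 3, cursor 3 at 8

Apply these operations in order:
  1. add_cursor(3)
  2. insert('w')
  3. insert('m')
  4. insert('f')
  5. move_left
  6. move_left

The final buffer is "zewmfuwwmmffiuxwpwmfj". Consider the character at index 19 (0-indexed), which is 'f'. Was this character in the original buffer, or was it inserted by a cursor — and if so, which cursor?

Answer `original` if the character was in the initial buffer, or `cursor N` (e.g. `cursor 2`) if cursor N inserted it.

After op 1 (add_cursor(3)): buffer="zeuiuxwpj" (len 9), cursors c1@2 c2@3 c4@3 c3@8, authorship .........
After op 2 (insert('w')): buffer="zewuwwiuxwpwj" (len 13), cursors c1@3 c2@6 c4@6 c3@12, authorship ..1.24.....3.
After op 3 (insert('m')): buffer="zewmuwwmmiuxwpwmj" (len 17), cursors c1@4 c2@9 c4@9 c3@16, authorship ..11.2424.....33.
After op 4 (insert('f')): buffer="zewmfuwwmmffiuxwpwmfj" (len 21), cursors c1@5 c2@12 c4@12 c3@20, authorship ..111.242424.....333.
After op 5 (move_left): buffer="zewmfuwwmmffiuxwpwmfj" (len 21), cursors c1@4 c2@11 c4@11 c3@19, authorship ..111.242424.....333.
After op 6 (move_left): buffer="zewmfuwwmmffiuxwpwmfj" (len 21), cursors c1@3 c2@10 c4@10 c3@18, authorship ..111.242424.....333.
Authorship (.=original, N=cursor N): . . 1 1 1 . 2 4 2 4 2 4 . . . . . 3 3 3 .
Index 19: author = 3

Answer: cursor 3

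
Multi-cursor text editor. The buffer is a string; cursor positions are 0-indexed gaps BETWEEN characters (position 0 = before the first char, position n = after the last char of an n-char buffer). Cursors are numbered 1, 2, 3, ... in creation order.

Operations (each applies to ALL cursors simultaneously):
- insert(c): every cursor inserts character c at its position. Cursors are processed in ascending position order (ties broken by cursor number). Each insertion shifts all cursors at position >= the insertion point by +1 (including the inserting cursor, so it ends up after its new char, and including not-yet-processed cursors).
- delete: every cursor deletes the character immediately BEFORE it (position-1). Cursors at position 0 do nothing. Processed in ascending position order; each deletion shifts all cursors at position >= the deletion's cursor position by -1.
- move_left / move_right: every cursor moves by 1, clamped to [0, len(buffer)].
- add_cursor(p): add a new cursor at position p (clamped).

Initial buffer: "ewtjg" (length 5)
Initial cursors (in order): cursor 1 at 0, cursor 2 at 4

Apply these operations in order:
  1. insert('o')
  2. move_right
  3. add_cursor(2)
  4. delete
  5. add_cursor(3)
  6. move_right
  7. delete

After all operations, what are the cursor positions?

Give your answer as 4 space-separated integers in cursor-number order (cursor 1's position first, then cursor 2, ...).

After op 1 (insert('o')): buffer="oewtjog" (len 7), cursors c1@1 c2@6, authorship 1....2.
After op 2 (move_right): buffer="oewtjog" (len 7), cursors c1@2 c2@7, authorship 1....2.
After op 3 (add_cursor(2)): buffer="oewtjog" (len 7), cursors c1@2 c3@2 c2@7, authorship 1....2.
After op 4 (delete): buffer="wtjo" (len 4), cursors c1@0 c3@0 c2@4, authorship ...2
After op 5 (add_cursor(3)): buffer="wtjo" (len 4), cursors c1@0 c3@0 c4@3 c2@4, authorship ...2
After op 6 (move_right): buffer="wtjo" (len 4), cursors c1@1 c3@1 c2@4 c4@4, authorship ...2
After op 7 (delete): buffer="t" (len 1), cursors c1@0 c3@0 c2@1 c4@1, authorship .

Answer: 0 1 0 1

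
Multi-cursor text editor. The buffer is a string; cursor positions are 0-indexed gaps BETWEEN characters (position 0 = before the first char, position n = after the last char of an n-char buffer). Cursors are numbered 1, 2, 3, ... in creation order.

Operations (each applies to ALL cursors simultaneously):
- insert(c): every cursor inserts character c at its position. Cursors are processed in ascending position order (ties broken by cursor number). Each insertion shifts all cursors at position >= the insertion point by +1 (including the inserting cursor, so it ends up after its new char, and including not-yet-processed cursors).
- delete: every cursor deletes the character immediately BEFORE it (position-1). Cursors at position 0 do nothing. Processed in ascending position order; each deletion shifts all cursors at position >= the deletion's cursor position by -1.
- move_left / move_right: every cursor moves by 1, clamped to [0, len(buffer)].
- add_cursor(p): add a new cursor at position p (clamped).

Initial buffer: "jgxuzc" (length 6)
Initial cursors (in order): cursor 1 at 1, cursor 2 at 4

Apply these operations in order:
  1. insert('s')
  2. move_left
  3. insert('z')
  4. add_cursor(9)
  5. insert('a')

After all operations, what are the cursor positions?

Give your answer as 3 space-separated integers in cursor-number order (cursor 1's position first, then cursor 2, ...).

After op 1 (insert('s')): buffer="jsgxuszc" (len 8), cursors c1@2 c2@6, authorship .1...2..
After op 2 (move_left): buffer="jsgxuszc" (len 8), cursors c1@1 c2@5, authorship .1...2..
After op 3 (insert('z')): buffer="jzsgxuzszc" (len 10), cursors c1@2 c2@7, authorship .11...22..
After op 4 (add_cursor(9)): buffer="jzsgxuzszc" (len 10), cursors c1@2 c2@7 c3@9, authorship .11...22..
After op 5 (insert('a')): buffer="jzasgxuzaszac" (len 13), cursors c1@3 c2@9 c3@12, authorship .111...222.3.

Answer: 3 9 12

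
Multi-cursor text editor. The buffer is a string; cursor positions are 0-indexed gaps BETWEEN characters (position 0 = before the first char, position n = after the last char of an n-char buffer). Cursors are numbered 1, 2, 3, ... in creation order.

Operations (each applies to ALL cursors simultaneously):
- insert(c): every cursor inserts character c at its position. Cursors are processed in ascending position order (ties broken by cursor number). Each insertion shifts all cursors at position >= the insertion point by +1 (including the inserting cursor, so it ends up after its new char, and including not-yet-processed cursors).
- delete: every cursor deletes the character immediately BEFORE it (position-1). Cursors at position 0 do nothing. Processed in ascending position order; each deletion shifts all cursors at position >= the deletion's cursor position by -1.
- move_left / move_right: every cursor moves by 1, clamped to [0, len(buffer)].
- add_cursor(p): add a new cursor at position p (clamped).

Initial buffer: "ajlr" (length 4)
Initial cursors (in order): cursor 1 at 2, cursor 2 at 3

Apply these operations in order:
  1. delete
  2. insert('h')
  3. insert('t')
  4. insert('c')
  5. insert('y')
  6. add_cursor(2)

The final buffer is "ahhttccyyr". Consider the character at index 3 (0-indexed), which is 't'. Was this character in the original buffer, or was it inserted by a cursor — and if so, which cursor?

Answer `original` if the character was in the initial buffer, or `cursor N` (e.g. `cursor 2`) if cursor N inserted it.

After op 1 (delete): buffer="ar" (len 2), cursors c1@1 c2@1, authorship ..
After op 2 (insert('h')): buffer="ahhr" (len 4), cursors c1@3 c2@3, authorship .12.
After op 3 (insert('t')): buffer="ahhttr" (len 6), cursors c1@5 c2@5, authorship .1212.
After op 4 (insert('c')): buffer="ahhttccr" (len 8), cursors c1@7 c2@7, authorship .121212.
After op 5 (insert('y')): buffer="ahhttccyyr" (len 10), cursors c1@9 c2@9, authorship .12121212.
After op 6 (add_cursor(2)): buffer="ahhttccyyr" (len 10), cursors c3@2 c1@9 c2@9, authorship .12121212.
Authorship (.=original, N=cursor N): . 1 2 1 2 1 2 1 2 .
Index 3: author = 1

Answer: cursor 1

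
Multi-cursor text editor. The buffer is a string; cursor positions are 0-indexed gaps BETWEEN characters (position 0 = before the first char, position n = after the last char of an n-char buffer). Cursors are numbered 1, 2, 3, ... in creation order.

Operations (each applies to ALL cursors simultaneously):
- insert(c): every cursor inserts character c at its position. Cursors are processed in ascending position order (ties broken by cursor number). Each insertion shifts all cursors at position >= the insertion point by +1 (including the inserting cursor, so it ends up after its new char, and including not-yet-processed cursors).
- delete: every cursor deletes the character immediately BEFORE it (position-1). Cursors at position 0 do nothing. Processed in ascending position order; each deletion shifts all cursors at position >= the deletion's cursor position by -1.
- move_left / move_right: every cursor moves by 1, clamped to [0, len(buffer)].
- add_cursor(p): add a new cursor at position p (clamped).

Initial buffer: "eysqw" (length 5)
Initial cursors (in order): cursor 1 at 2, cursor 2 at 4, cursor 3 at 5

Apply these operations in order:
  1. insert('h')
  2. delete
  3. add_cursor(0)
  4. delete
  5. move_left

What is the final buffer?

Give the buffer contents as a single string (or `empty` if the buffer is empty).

After op 1 (insert('h')): buffer="eyhsqhwh" (len 8), cursors c1@3 c2@6 c3@8, authorship ..1..2.3
After op 2 (delete): buffer="eysqw" (len 5), cursors c1@2 c2@4 c3@5, authorship .....
After op 3 (add_cursor(0)): buffer="eysqw" (len 5), cursors c4@0 c1@2 c2@4 c3@5, authorship .....
After op 4 (delete): buffer="es" (len 2), cursors c4@0 c1@1 c2@2 c3@2, authorship ..
After op 5 (move_left): buffer="es" (len 2), cursors c1@0 c4@0 c2@1 c3@1, authorship ..

Answer: es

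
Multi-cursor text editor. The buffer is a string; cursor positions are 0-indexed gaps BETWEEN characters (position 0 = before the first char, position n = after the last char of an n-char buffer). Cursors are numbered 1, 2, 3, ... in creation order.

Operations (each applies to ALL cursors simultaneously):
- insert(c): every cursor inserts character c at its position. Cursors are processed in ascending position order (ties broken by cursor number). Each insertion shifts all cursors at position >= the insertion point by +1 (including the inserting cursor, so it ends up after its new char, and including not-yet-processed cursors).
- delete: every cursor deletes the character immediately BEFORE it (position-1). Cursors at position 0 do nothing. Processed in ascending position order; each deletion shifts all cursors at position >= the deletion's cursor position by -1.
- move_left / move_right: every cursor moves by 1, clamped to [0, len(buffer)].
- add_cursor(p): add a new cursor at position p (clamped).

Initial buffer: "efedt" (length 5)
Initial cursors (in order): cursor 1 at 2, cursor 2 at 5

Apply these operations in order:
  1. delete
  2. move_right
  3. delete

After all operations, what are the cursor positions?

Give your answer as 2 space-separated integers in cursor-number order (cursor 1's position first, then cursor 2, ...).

Answer: 1 1

Derivation:
After op 1 (delete): buffer="eed" (len 3), cursors c1@1 c2@3, authorship ...
After op 2 (move_right): buffer="eed" (len 3), cursors c1@2 c2@3, authorship ...
After op 3 (delete): buffer="e" (len 1), cursors c1@1 c2@1, authorship .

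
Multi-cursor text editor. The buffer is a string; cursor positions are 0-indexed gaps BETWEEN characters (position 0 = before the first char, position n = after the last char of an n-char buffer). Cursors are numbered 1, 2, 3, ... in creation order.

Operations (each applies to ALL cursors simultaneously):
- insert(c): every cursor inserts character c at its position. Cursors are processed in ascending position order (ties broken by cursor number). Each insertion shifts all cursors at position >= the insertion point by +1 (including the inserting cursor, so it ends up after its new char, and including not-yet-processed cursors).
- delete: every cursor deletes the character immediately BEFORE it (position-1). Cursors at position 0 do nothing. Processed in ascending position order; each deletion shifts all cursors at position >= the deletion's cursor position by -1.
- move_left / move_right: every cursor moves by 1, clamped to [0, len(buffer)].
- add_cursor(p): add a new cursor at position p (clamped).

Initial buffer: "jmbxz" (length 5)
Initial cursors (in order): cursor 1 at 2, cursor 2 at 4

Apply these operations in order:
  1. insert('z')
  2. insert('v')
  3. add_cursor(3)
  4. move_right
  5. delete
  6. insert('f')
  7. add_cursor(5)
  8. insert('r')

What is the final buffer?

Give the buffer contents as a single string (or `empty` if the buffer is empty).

After op 1 (insert('z')): buffer="jmzbxzz" (len 7), cursors c1@3 c2@6, authorship ..1..2.
After op 2 (insert('v')): buffer="jmzvbxzvz" (len 9), cursors c1@4 c2@8, authorship ..11..22.
After op 3 (add_cursor(3)): buffer="jmzvbxzvz" (len 9), cursors c3@3 c1@4 c2@8, authorship ..11..22.
After op 4 (move_right): buffer="jmzvbxzvz" (len 9), cursors c3@4 c1@5 c2@9, authorship ..11..22.
After op 5 (delete): buffer="jmzxzv" (len 6), cursors c1@3 c3@3 c2@6, authorship ..1.22
After op 6 (insert('f')): buffer="jmzffxzvf" (len 9), cursors c1@5 c3@5 c2@9, authorship ..113.222
After op 7 (add_cursor(5)): buffer="jmzffxzvf" (len 9), cursors c1@5 c3@5 c4@5 c2@9, authorship ..113.222
After op 8 (insert('r')): buffer="jmzffrrrxzvfr" (len 13), cursors c1@8 c3@8 c4@8 c2@13, authorship ..113134.2222

Answer: jmzffrrrxzvfr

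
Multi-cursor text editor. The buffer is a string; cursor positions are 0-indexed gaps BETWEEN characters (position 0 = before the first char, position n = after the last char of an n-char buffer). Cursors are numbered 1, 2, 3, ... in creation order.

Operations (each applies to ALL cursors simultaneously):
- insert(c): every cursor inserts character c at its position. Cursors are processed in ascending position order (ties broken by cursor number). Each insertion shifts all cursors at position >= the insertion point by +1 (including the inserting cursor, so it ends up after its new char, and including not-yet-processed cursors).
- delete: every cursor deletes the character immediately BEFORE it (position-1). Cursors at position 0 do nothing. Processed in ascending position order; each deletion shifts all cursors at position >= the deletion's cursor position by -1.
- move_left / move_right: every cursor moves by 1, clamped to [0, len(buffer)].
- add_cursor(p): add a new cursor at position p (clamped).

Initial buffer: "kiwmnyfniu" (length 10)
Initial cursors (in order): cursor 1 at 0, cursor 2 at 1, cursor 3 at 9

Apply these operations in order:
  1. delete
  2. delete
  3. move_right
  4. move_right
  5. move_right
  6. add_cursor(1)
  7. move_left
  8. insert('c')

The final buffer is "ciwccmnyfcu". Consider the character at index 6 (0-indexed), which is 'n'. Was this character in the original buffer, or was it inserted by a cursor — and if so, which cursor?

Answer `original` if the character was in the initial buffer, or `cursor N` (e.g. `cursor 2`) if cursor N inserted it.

Answer: original

Derivation:
After op 1 (delete): buffer="iwmnyfnu" (len 8), cursors c1@0 c2@0 c3@7, authorship ........
After op 2 (delete): buffer="iwmnyfu" (len 7), cursors c1@0 c2@0 c3@6, authorship .......
After op 3 (move_right): buffer="iwmnyfu" (len 7), cursors c1@1 c2@1 c3@7, authorship .......
After op 4 (move_right): buffer="iwmnyfu" (len 7), cursors c1@2 c2@2 c3@7, authorship .......
After op 5 (move_right): buffer="iwmnyfu" (len 7), cursors c1@3 c2@3 c3@7, authorship .......
After op 6 (add_cursor(1)): buffer="iwmnyfu" (len 7), cursors c4@1 c1@3 c2@3 c3@7, authorship .......
After op 7 (move_left): buffer="iwmnyfu" (len 7), cursors c4@0 c1@2 c2@2 c3@6, authorship .......
After op 8 (insert('c')): buffer="ciwccmnyfcu" (len 11), cursors c4@1 c1@5 c2@5 c3@10, authorship 4..12....3.
Authorship (.=original, N=cursor N): 4 . . 1 2 . . . . 3 .
Index 6: author = original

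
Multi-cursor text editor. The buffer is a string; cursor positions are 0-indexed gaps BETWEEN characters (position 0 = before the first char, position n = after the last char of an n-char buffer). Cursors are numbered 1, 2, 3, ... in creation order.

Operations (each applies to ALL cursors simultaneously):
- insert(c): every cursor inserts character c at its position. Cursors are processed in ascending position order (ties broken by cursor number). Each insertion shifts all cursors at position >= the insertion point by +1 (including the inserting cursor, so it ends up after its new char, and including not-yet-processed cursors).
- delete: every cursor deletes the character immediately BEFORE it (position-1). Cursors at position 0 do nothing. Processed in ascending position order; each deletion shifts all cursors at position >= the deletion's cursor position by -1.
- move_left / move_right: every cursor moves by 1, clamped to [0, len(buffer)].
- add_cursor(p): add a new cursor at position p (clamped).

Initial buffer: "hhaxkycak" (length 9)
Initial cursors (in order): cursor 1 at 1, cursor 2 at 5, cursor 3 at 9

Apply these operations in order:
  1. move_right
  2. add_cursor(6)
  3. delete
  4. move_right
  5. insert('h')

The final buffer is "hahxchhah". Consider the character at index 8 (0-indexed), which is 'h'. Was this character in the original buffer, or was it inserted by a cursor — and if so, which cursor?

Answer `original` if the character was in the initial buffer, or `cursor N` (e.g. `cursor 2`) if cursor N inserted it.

After op 1 (move_right): buffer="hhaxkycak" (len 9), cursors c1@2 c2@6 c3@9, authorship .........
After op 2 (add_cursor(6)): buffer="hhaxkycak" (len 9), cursors c1@2 c2@6 c4@6 c3@9, authorship .........
After op 3 (delete): buffer="haxca" (len 5), cursors c1@1 c2@3 c4@3 c3@5, authorship .....
After op 4 (move_right): buffer="haxca" (len 5), cursors c1@2 c2@4 c4@4 c3@5, authorship .....
After op 5 (insert('h')): buffer="hahxchhah" (len 9), cursors c1@3 c2@7 c4@7 c3@9, authorship ..1..24.3
Authorship (.=original, N=cursor N): . . 1 . . 2 4 . 3
Index 8: author = 3

Answer: cursor 3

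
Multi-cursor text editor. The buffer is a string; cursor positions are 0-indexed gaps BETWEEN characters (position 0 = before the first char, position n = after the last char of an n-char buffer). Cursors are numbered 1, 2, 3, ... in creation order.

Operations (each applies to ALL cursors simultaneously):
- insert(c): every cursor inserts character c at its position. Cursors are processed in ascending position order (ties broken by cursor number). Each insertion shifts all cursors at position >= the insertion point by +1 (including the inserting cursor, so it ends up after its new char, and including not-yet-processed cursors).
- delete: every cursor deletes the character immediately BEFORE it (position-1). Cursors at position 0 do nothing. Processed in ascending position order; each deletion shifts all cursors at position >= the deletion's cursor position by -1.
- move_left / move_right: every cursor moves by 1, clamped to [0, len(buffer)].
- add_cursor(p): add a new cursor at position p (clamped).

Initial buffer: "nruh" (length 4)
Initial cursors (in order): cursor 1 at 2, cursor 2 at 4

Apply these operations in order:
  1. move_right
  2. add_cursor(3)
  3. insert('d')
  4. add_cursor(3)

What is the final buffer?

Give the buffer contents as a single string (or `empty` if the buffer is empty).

Answer: nruddhd

Derivation:
After op 1 (move_right): buffer="nruh" (len 4), cursors c1@3 c2@4, authorship ....
After op 2 (add_cursor(3)): buffer="nruh" (len 4), cursors c1@3 c3@3 c2@4, authorship ....
After op 3 (insert('d')): buffer="nruddhd" (len 7), cursors c1@5 c3@5 c2@7, authorship ...13.2
After op 4 (add_cursor(3)): buffer="nruddhd" (len 7), cursors c4@3 c1@5 c3@5 c2@7, authorship ...13.2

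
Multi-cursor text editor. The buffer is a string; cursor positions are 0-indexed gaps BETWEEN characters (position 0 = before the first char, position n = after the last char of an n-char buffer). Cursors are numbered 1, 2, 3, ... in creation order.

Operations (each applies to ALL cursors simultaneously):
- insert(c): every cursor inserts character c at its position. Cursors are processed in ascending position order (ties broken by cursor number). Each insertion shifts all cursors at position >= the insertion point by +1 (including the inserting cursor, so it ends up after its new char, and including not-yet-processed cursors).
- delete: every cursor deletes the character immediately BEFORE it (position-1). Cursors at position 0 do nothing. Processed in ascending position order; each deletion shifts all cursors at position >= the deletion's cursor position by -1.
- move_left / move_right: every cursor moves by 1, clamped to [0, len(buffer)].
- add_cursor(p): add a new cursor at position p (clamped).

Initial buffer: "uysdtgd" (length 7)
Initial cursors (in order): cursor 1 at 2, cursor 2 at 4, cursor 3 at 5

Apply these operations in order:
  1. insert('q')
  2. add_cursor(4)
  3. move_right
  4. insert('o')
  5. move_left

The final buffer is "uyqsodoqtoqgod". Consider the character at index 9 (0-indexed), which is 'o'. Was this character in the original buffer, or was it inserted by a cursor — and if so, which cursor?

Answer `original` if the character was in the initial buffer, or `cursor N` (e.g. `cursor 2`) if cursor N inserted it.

After op 1 (insert('q')): buffer="uyqsdqtqgd" (len 10), cursors c1@3 c2@6 c3@8, authorship ..1..2.3..
After op 2 (add_cursor(4)): buffer="uyqsdqtqgd" (len 10), cursors c1@3 c4@4 c2@6 c3@8, authorship ..1..2.3..
After op 3 (move_right): buffer="uyqsdqtqgd" (len 10), cursors c1@4 c4@5 c2@7 c3@9, authorship ..1..2.3..
After op 4 (insert('o')): buffer="uyqsodoqtoqgod" (len 14), cursors c1@5 c4@7 c2@10 c3@13, authorship ..1.1.42.23.3.
After op 5 (move_left): buffer="uyqsodoqtoqgod" (len 14), cursors c1@4 c4@6 c2@9 c3@12, authorship ..1.1.42.23.3.
Authorship (.=original, N=cursor N): . . 1 . 1 . 4 2 . 2 3 . 3 .
Index 9: author = 2

Answer: cursor 2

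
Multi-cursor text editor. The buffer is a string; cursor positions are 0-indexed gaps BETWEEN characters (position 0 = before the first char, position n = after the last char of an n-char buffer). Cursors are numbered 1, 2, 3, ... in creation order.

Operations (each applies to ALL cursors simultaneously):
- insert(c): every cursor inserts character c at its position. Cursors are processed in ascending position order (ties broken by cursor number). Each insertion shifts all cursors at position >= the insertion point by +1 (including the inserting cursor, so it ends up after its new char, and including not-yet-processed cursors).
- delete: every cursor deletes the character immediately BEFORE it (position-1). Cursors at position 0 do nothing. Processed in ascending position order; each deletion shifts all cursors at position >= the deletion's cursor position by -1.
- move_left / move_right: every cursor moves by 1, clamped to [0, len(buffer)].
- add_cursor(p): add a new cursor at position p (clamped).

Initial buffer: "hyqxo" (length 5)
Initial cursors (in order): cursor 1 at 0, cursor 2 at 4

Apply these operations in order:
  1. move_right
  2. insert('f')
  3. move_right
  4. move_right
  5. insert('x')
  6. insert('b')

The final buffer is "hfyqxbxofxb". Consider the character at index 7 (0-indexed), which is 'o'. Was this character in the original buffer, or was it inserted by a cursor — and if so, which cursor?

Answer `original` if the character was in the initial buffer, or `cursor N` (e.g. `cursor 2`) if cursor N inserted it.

After op 1 (move_right): buffer="hyqxo" (len 5), cursors c1@1 c2@5, authorship .....
After op 2 (insert('f')): buffer="hfyqxof" (len 7), cursors c1@2 c2@7, authorship .1....2
After op 3 (move_right): buffer="hfyqxof" (len 7), cursors c1@3 c2@7, authorship .1....2
After op 4 (move_right): buffer="hfyqxof" (len 7), cursors c1@4 c2@7, authorship .1....2
After op 5 (insert('x')): buffer="hfyqxxofx" (len 9), cursors c1@5 c2@9, authorship .1..1..22
After op 6 (insert('b')): buffer="hfyqxbxofxb" (len 11), cursors c1@6 c2@11, authorship .1..11..222
Authorship (.=original, N=cursor N): . 1 . . 1 1 . . 2 2 2
Index 7: author = original

Answer: original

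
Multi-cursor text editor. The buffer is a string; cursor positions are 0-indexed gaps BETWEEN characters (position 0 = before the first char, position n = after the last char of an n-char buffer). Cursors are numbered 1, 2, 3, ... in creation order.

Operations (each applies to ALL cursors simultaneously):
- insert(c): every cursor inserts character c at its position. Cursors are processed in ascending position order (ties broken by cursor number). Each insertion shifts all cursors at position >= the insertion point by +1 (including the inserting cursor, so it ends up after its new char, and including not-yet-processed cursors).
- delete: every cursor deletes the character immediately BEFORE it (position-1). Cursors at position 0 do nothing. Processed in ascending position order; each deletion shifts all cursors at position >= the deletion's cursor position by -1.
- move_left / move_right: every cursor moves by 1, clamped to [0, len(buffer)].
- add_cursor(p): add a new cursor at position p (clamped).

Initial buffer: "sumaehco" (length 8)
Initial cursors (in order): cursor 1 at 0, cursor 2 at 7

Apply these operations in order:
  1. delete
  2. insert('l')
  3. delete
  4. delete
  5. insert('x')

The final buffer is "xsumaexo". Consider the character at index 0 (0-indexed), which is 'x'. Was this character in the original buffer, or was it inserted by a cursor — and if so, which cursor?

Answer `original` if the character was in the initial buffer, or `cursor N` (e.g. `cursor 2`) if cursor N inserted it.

After op 1 (delete): buffer="sumaeho" (len 7), cursors c1@0 c2@6, authorship .......
After op 2 (insert('l')): buffer="lsumaehlo" (len 9), cursors c1@1 c2@8, authorship 1......2.
After op 3 (delete): buffer="sumaeho" (len 7), cursors c1@0 c2@6, authorship .......
After op 4 (delete): buffer="sumaeo" (len 6), cursors c1@0 c2@5, authorship ......
After op 5 (insert('x')): buffer="xsumaexo" (len 8), cursors c1@1 c2@7, authorship 1.....2.
Authorship (.=original, N=cursor N): 1 . . . . . 2 .
Index 0: author = 1

Answer: cursor 1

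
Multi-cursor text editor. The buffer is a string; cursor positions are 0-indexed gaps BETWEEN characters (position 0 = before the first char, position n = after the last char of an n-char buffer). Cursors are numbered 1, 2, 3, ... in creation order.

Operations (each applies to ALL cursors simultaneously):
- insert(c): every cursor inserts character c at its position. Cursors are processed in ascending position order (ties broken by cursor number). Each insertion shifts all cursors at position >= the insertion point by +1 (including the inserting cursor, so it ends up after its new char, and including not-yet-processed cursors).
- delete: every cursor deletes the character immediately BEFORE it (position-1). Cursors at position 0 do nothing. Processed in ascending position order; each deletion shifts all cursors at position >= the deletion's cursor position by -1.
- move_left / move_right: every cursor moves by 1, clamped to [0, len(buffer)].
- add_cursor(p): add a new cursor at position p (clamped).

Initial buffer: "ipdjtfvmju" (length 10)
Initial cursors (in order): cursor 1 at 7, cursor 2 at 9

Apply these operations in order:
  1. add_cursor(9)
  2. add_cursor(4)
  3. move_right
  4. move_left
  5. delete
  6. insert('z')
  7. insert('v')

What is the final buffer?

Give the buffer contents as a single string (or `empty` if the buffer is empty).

Answer: ipdzvtfzzzvvvu

Derivation:
After op 1 (add_cursor(9)): buffer="ipdjtfvmju" (len 10), cursors c1@7 c2@9 c3@9, authorship ..........
After op 2 (add_cursor(4)): buffer="ipdjtfvmju" (len 10), cursors c4@4 c1@7 c2@9 c3@9, authorship ..........
After op 3 (move_right): buffer="ipdjtfvmju" (len 10), cursors c4@5 c1@8 c2@10 c3@10, authorship ..........
After op 4 (move_left): buffer="ipdjtfvmju" (len 10), cursors c4@4 c1@7 c2@9 c3@9, authorship ..........
After op 5 (delete): buffer="ipdtfu" (len 6), cursors c4@3 c1@5 c2@5 c3@5, authorship ......
After op 6 (insert('z')): buffer="ipdztfzzzu" (len 10), cursors c4@4 c1@9 c2@9 c3@9, authorship ...4..123.
After op 7 (insert('v')): buffer="ipdzvtfzzzvvvu" (len 14), cursors c4@5 c1@13 c2@13 c3@13, authorship ...44..123123.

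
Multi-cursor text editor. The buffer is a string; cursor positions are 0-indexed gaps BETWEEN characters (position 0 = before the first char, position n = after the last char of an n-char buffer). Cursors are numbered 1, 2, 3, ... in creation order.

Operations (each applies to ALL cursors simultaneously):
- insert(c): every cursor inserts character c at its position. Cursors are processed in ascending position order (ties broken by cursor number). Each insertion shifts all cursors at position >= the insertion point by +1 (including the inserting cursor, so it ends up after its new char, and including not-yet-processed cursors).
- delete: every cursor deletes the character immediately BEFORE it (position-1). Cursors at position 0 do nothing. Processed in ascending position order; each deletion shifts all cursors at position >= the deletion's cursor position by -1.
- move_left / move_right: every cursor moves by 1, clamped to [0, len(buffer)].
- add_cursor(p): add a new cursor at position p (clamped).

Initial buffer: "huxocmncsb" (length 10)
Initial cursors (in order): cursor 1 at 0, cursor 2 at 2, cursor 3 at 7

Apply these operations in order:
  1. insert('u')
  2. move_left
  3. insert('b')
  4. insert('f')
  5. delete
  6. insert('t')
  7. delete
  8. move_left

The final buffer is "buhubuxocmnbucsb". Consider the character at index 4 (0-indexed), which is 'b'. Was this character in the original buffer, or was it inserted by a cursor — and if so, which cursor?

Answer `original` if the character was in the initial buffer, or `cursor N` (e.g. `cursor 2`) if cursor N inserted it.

After op 1 (insert('u')): buffer="uhuuxocmnucsb" (len 13), cursors c1@1 c2@4 c3@10, authorship 1..2.....3...
After op 2 (move_left): buffer="uhuuxocmnucsb" (len 13), cursors c1@0 c2@3 c3@9, authorship 1..2.....3...
After op 3 (insert('b')): buffer="buhubuxocmnbucsb" (len 16), cursors c1@1 c2@5 c3@12, authorship 11..22.....33...
After op 4 (insert('f')): buffer="bfuhubfuxocmnbfucsb" (len 19), cursors c1@2 c2@7 c3@15, authorship 111..222.....333...
After op 5 (delete): buffer="buhubuxocmnbucsb" (len 16), cursors c1@1 c2@5 c3@12, authorship 11..22.....33...
After op 6 (insert('t')): buffer="btuhubtuxocmnbtucsb" (len 19), cursors c1@2 c2@7 c3@15, authorship 111..222.....333...
After op 7 (delete): buffer="buhubuxocmnbucsb" (len 16), cursors c1@1 c2@5 c3@12, authorship 11..22.....33...
After op 8 (move_left): buffer="buhubuxocmnbucsb" (len 16), cursors c1@0 c2@4 c3@11, authorship 11..22.....33...
Authorship (.=original, N=cursor N): 1 1 . . 2 2 . . . . . 3 3 . . .
Index 4: author = 2

Answer: cursor 2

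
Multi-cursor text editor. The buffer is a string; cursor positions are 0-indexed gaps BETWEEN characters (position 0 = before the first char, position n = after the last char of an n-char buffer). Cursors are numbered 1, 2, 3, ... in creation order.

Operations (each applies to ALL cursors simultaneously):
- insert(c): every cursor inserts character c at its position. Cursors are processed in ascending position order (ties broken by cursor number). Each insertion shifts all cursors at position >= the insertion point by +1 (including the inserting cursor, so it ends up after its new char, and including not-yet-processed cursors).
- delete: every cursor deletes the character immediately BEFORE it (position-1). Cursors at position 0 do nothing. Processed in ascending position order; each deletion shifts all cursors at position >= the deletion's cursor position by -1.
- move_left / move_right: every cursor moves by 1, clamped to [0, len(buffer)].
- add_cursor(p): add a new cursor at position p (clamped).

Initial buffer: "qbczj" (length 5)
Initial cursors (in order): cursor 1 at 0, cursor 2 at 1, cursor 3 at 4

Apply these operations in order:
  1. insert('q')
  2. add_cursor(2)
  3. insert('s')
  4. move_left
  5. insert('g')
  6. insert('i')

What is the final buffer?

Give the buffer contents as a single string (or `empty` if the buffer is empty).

Answer: qgisqgisqgisbczqgisj

Derivation:
After op 1 (insert('q')): buffer="qqqbczqj" (len 8), cursors c1@1 c2@3 c3@7, authorship 1.2...3.
After op 2 (add_cursor(2)): buffer="qqqbczqj" (len 8), cursors c1@1 c4@2 c2@3 c3@7, authorship 1.2...3.
After op 3 (insert('s')): buffer="qsqsqsbczqsj" (len 12), cursors c1@2 c4@4 c2@6 c3@11, authorship 11.422...33.
After op 4 (move_left): buffer="qsqsqsbczqsj" (len 12), cursors c1@1 c4@3 c2@5 c3@10, authorship 11.422...33.
After op 5 (insert('g')): buffer="qgsqgsqgsbczqgsj" (len 16), cursors c1@2 c4@5 c2@8 c3@14, authorship 111.44222...333.
After op 6 (insert('i')): buffer="qgisqgisqgisbczqgisj" (len 20), cursors c1@3 c4@7 c2@11 c3@18, authorship 1111.4442222...3333.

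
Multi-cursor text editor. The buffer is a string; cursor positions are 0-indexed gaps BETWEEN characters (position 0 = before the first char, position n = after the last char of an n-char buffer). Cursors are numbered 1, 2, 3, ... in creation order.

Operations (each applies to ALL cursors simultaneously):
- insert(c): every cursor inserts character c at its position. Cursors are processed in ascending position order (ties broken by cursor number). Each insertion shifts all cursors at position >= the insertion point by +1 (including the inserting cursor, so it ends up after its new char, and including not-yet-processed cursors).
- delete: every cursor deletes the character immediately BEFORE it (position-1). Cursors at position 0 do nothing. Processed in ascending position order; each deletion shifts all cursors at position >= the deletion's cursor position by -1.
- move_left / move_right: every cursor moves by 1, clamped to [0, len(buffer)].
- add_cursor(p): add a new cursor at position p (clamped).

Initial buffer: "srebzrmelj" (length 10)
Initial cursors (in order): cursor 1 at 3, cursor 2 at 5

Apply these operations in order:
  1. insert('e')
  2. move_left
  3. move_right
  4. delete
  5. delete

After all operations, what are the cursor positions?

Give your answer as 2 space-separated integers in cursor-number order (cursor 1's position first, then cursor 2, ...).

Answer: 2 3

Derivation:
After op 1 (insert('e')): buffer="sreebzermelj" (len 12), cursors c1@4 c2@7, authorship ...1..2.....
After op 2 (move_left): buffer="sreebzermelj" (len 12), cursors c1@3 c2@6, authorship ...1..2.....
After op 3 (move_right): buffer="sreebzermelj" (len 12), cursors c1@4 c2@7, authorship ...1..2.....
After op 4 (delete): buffer="srebzrmelj" (len 10), cursors c1@3 c2@5, authorship ..........
After op 5 (delete): buffer="srbrmelj" (len 8), cursors c1@2 c2@3, authorship ........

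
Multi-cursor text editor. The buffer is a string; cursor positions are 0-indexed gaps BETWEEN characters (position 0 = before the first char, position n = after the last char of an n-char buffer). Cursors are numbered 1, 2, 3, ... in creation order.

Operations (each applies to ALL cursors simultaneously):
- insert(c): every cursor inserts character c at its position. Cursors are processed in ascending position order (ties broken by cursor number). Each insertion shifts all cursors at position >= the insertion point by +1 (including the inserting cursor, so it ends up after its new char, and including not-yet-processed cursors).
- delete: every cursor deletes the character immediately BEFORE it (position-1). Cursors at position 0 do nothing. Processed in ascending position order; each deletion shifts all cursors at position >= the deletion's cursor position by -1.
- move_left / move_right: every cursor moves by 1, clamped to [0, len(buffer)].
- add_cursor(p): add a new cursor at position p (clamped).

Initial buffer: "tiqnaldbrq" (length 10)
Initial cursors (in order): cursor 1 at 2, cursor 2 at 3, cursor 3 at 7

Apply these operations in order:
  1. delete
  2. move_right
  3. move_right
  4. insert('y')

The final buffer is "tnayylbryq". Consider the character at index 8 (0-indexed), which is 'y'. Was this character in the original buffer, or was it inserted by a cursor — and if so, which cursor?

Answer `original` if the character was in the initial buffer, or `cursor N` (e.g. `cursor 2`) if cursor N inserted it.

Answer: cursor 3

Derivation:
After op 1 (delete): buffer="tnalbrq" (len 7), cursors c1@1 c2@1 c3@4, authorship .......
After op 2 (move_right): buffer="tnalbrq" (len 7), cursors c1@2 c2@2 c3@5, authorship .......
After op 3 (move_right): buffer="tnalbrq" (len 7), cursors c1@3 c2@3 c3@6, authorship .......
After op 4 (insert('y')): buffer="tnayylbryq" (len 10), cursors c1@5 c2@5 c3@9, authorship ...12...3.
Authorship (.=original, N=cursor N): . . . 1 2 . . . 3 .
Index 8: author = 3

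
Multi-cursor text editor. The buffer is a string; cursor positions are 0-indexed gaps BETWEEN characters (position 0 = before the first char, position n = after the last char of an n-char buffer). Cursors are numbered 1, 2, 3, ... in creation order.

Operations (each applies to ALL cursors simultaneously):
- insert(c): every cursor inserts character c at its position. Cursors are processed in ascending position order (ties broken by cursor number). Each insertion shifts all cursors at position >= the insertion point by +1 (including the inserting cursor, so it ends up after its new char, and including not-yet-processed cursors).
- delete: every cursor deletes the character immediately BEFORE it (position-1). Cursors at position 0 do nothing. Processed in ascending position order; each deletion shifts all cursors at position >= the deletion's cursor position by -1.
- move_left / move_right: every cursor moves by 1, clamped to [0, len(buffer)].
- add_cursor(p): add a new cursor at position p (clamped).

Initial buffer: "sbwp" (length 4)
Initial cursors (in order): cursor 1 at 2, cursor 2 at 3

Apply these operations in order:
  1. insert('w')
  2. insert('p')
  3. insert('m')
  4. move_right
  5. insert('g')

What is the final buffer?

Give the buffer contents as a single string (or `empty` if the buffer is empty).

Answer: sbwpmwgwpmpg

Derivation:
After op 1 (insert('w')): buffer="sbwwwp" (len 6), cursors c1@3 c2@5, authorship ..1.2.
After op 2 (insert('p')): buffer="sbwpwwpp" (len 8), cursors c1@4 c2@7, authorship ..11.22.
After op 3 (insert('m')): buffer="sbwpmwwpmp" (len 10), cursors c1@5 c2@9, authorship ..111.222.
After op 4 (move_right): buffer="sbwpmwwpmp" (len 10), cursors c1@6 c2@10, authorship ..111.222.
After op 5 (insert('g')): buffer="sbwpmwgwpmpg" (len 12), cursors c1@7 c2@12, authorship ..111.1222.2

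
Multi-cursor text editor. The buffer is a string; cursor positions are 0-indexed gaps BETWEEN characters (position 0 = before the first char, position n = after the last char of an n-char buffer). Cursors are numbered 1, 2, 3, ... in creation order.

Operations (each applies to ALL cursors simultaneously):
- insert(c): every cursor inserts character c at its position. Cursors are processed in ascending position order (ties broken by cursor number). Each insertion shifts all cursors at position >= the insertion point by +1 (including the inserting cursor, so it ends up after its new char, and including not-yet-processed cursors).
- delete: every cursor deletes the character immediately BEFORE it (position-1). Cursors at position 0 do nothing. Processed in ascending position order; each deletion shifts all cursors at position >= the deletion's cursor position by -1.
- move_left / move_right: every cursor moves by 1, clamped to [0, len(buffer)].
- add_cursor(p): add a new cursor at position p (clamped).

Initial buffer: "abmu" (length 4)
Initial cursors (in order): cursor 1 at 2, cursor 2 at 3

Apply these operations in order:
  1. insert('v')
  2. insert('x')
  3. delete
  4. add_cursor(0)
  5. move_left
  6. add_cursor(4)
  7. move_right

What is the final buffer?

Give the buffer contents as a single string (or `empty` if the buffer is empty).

After op 1 (insert('v')): buffer="abvmvu" (len 6), cursors c1@3 c2@5, authorship ..1.2.
After op 2 (insert('x')): buffer="abvxmvxu" (len 8), cursors c1@4 c2@7, authorship ..11.22.
After op 3 (delete): buffer="abvmvu" (len 6), cursors c1@3 c2@5, authorship ..1.2.
After op 4 (add_cursor(0)): buffer="abvmvu" (len 6), cursors c3@0 c1@3 c2@5, authorship ..1.2.
After op 5 (move_left): buffer="abvmvu" (len 6), cursors c3@0 c1@2 c2@4, authorship ..1.2.
After op 6 (add_cursor(4)): buffer="abvmvu" (len 6), cursors c3@0 c1@2 c2@4 c4@4, authorship ..1.2.
After op 7 (move_right): buffer="abvmvu" (len 6), cursors c3@1 c1@3 c2@5 c4@5, authorship ..1.2.

Answer: abvmvu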